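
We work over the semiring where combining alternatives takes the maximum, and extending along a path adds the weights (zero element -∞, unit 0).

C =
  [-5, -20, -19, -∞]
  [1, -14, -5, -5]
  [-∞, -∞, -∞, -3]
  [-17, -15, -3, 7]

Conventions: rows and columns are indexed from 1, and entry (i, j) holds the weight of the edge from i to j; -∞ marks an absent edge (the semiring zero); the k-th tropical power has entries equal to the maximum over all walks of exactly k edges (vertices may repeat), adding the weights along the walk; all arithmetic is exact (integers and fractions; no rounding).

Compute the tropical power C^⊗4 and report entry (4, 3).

C^⊗2:
  [-10, -25, -24, -22]
  [-4, -19, -8, 2]
  [-20, -18, -6, 4]
  [-10, -8, 4, 14]
C^⊗3:
  [-15, -30, -25, -15]
  [-9, -13, -1, 9]
  [-13, -11, 1, 11]
  [-3, -1, 11, 21]
C^⊗4:
  [-20, -30, -18, -8]
  [-8, -6, 6, 16]
  [-6, -4, 8, 18]
  [4, 6, 18, 28]
Key observation: the optimum is the walk 4->4->4->4->3, with weight 7 + 7 + 7 + (-3) = 18.
Optimal value attained by: walk 4->4->4->4->3.
Answer: (C^⊗4)[4][3] = 18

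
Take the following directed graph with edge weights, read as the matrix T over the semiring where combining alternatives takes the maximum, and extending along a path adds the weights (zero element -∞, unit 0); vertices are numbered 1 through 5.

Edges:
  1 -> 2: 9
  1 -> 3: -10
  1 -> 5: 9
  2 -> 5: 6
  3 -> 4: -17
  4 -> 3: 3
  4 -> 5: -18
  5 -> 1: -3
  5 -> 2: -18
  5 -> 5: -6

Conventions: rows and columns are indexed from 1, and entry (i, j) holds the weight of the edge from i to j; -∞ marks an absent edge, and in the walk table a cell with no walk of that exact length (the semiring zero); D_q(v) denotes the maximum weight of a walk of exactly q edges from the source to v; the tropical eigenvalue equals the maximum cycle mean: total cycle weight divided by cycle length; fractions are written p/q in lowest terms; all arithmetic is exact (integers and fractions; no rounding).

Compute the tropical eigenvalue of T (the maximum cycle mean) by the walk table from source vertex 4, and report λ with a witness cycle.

q=0: [-∞, -∞, -∞, 0, -∞]
q=1: [-∞, -∞, 3, -∞, -18]
q=2: [-21, -36, -∞, -14, -24]
q=3: [-27, -12, -11, -∞, -12]
q=4: [-15, -18, -37, -28, -6]
q=5: [-9, -6, -25, -54, -6]
Optimal cycle mean attained by: cycle 1->2->5->1, total 9 + 6 + (-3), length 3.
Answer: λ = 4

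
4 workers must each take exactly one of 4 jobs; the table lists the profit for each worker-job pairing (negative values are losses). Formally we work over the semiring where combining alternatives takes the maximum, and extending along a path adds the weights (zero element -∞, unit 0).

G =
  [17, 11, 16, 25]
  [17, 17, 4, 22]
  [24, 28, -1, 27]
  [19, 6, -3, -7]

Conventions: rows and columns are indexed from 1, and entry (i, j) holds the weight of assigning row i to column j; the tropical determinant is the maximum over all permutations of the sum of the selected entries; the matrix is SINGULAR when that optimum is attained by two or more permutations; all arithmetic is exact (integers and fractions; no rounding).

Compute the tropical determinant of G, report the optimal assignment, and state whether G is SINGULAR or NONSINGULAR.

σ = (1, 2, 3, 4): 17 + 17 + (-1) + (-7) = 26
σ = (1, 2, 4, 3): 17 + 17 + 27 + (-3) = 58
σ = (1, 3, 2, 4): 17 + 4 + 28 + (-7) = 42
σ = (1, 3, 4, 2): 17 + 4 + 27 + 6 = 54
σ = (1, 4, 2, 3): 17 + 22 + 28 + (-3) = 64
σ = (1, 4, 3, 2): 17 + 22 + (-1) + 6 = 44
σ = (2, 1, 3, 4): 11 + 17 + (-1) + (-7) = 20
σ = (2, 1, 4, 3): 11 + 17 + 27 + (-3) = 52
σ = (2, 3, 1, 4): 11 + 4 + 24 + (-7) = 32
σ = (2, 3, 4, 1): 11 + 4 + 27 + 19 = 61
σ = (2, 4, 1, 3): 11 + 22 + 24 + (-3) = 54
σ = (2, 4, 3, 1): 11 + 22 + (-1) + 19 = 51
σ = (3, 1, 2, 4): 16 + 17 + 28 + (-7) = 54
σ = (3, 1, 4, 2): 16 + 17 + 27 + 6 = 66
σ = (3, 2, 1, 4): 16 + 17 + 24 + (-7) = 50
σ = (3, 2, 4, 1): 16 + 17 + 27 + 19 = 79
σ = (3, 4, 1, 2): 16 + 22 + 24 + 6 = 68
σ = (3, 4, 2, 1): 16 + 22 + 28 + 19 = 85
σ = (4, 1, 2, 3): 25 + 17 + 28 + (-3) = 67
σ = (4, 1, 3, 2): 25 + 17 + (-1) + 6 = 47
σ = (4, 2, 1, 3): 25 + 17 + 24 + (-3) = 63
σ = (4, 2, 3, 1): 25 + 17 + (-1) + 19 = 60
σ = (4, 3, 1, 2): 25 + 4 + 24 + 6 = 59
σ = (4, 3, 2, 1): 25 + 4 + 28 + 19 = 76
Optimal value attained by: σ = (3, 4, 2, 1).
Answer: det⊕(G) = 85; verdict: NONSINGULAR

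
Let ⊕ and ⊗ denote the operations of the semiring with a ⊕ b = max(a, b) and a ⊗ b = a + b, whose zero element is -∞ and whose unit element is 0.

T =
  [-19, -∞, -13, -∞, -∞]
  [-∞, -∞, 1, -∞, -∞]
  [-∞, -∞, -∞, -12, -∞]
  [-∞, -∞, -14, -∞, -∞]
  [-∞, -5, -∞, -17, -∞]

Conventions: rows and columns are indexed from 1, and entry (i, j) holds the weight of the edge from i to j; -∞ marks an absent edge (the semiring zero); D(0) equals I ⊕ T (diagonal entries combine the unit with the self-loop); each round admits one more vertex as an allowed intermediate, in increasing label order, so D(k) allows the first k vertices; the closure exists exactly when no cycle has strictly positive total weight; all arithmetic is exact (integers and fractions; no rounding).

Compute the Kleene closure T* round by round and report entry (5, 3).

D(0):
  [0, -∞, -13, -∞, -∞]
  [-∞, 0, 1, -∞, -∞]
  [-∞, -∞, 0, -12, -∞]
  [-∞, -∞, -14, 0, -∞]
  [-∞, -5, -∞, -17, 0]
D(1):
  [0, -∞, -13, -∞, -∞]
  [-∞, 0, 1, -∞, -∞]
  [-∞, -∞, 0, -12, -∞]
  [-∞, -∞, -14, 0, -∞]
  [-∞, -5, -∞, -17, 0]
D(2):
  [0, -∞, -13, -∞, -∞]
  [-∞, 0, 1, -∞, -∞]
  [-∞, -∞, 0, -12, -∞]
  [-∞, -∞, -14, 0, -∞]
  [-∞, -5, -4, -17, 0]
D(3):
  [0, -∞, -13, -25, -∞]
  [-∞, 0, 1, -11, -∞]
  [-∞, -∞, 0, -12, -∞]
  [-∞, -∞, -14, 0, -∞]
  [-∞, -5, -4, -16, 0]
D(4):
  [0, -∞, -13, -25, -∞]
  [-∞, 0, 1, -11, -∞]
  [-∞, -∞, 0, -12, -∞]
  [-∞, -∞, -14, 0, -∞]
  [-∞, -5, -4, -16, 0]
D(5):
  [0, -∞, -13, -25, -∞]
  [-∞, 0, 1, -11, -∞]
  [-∞, -∞, 0, -12, -∞]
  [-∞, -∞, -14, 0, -∞]
  [-∞, -5, -4, -16, 0]
Answer: T*[5][3] = -4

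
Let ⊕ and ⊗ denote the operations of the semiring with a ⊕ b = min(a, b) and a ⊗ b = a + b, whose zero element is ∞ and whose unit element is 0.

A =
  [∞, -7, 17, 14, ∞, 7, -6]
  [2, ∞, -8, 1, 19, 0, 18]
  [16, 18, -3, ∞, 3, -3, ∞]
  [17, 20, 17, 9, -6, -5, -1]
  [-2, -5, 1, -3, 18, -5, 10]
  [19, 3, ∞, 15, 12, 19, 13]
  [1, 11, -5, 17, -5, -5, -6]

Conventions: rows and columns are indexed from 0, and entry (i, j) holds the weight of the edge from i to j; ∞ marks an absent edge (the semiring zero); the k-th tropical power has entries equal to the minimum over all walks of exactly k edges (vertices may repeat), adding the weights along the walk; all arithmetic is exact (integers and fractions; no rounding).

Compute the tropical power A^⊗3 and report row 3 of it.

A^⊗2:
  [-5, 5, -15, -6, -11, -11, -12]
  [8, -5, -11, 10, -5, -11, -4]
  [1, -2, -6, 0, 0, -6, 10]
  [-8, -11, -6, -9, -6, -11, -7]
  [-3, -9, -13, -4, -9, -8, -8]
  [5, 7, -5, 4, 8, 3, 7]
  [-7, -10, -11, -8, -11, -11, -12]
A^⊗3:
  [-13, -16, -18, -14, -17, -18, -18]
  [-7, -10, -14, -8, -9, -14, -10]
  [-2, -6, -10, -3, -6, -9, -5]
  [-9, -15, -19, -10, -15, -14, -14]
  [-11, -14, -17, -12, -13, -16, -14]
  [6, -2, -8, 5, -2, -8, -1]
  [-13, -16, -18, -14, -17, -17, -18]
Answer: row 3 of A^⊗3 = [-9, -15, -19, -10, -15, -14, -14]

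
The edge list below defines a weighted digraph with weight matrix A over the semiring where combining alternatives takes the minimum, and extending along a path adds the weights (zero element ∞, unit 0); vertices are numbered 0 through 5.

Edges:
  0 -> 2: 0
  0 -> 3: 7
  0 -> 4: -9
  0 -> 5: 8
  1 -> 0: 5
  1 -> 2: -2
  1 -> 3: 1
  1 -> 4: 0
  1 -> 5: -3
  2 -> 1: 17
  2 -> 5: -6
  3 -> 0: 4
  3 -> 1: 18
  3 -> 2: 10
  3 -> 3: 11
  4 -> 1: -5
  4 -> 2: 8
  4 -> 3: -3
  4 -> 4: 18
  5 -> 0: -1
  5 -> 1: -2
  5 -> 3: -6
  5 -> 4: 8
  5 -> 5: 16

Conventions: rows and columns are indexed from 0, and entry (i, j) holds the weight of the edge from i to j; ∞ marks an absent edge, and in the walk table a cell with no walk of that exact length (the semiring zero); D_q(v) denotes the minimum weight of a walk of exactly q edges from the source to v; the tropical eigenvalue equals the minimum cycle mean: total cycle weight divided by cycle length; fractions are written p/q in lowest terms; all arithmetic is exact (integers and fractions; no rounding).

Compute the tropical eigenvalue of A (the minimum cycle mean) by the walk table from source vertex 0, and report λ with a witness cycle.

q=0: [0, ∞, ∞, ∞, ∞, ∞]
q=1: [∞, ∞, 0, 7, -9, 8]
q=2: [7, -14, -1, -12, 9, -6]
q=3: [-9, -8, -16, -13, -14, -17]
q=4: [-18, -19, -10, -23, -18, -22]
q=5: [-23, -24, -21, -28, -27, -22]
q=6: [-24, -32, -26, -30, -32, -27]
Optimal cycle mean attained by: cycle 0->4->1->2->5->0, total (-9) + (-5) + (-2) + (-6) + (-1), length 5.
Answer: λ = -23/5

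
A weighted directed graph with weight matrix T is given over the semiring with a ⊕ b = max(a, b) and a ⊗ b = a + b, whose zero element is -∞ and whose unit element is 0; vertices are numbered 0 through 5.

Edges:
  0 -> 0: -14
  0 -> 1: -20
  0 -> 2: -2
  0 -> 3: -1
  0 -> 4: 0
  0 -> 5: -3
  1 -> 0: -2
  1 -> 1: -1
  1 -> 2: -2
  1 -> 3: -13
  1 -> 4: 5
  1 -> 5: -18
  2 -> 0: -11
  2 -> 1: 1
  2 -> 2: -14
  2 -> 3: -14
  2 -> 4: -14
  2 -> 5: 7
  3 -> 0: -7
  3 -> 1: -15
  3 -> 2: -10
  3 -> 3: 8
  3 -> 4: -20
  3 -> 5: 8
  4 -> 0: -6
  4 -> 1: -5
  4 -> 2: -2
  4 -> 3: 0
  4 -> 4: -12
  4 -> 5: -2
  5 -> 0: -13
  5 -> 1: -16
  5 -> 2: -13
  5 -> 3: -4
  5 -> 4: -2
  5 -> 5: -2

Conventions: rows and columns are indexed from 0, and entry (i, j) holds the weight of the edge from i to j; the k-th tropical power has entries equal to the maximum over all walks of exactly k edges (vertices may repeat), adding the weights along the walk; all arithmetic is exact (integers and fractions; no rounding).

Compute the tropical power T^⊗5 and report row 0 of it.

T^⊗2:
  [-6, -1, -2, 7, -5, 7]
  [-1, 0, 3, 5, 4, 5]
  [-1, 0, -1, 3, 6, 5]
  [1, -7, -2, 16, 6, 16]
  [-7, -1, -7, 8, 0, 8]
  [-8, -7, -4, 4, -4, 4]
T^⊗3:
  [0, -1, -3, 15, 5, 15]
  [-2, 4, 2, 13, 5, 13]
  [0, 1, 4, 11, 5, 11]
  [9, 1, 6, 24, 14, 24]
  [1, -2, -2, 16, 6, 16]
  [-3, -3, -6, 12, 2, 12]
T^⊗4:
  [8, 0, 5, 23, 13, 23]
  [6, 3, 3, 21, 11, 21]
  [4, 5, 3, 19, 9, 19]
  [17, 9, 14, 32, 22, 32]
  [9, 1, 6, 24, 14, 24]
  [5, -3, 2, 20, 10, 20]
T^⊗5:
  [16, 8, 13, 31, 21, 31]
  [14, 6, 11, 29, 19, 29]
  [12, 4, 9, 27, 17, 27]
  [25, 17, 22, 40, 30, 40]
  [17, 9, 14, 32, 22, 32]
  [13, 5, 10, 28, 18, 28]
Answer: row 0 of T^⊗5 = [16, 8, 13, 31, 21, 31]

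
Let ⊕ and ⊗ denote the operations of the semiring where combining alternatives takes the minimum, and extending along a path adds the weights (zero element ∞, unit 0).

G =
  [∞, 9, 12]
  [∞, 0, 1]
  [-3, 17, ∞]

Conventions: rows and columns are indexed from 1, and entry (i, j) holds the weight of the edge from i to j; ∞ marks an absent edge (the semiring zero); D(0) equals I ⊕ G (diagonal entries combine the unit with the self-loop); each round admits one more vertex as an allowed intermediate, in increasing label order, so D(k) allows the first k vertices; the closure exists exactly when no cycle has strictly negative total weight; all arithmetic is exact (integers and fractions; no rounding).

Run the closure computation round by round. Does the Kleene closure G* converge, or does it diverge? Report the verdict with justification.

D(0):
  [0, 9, 12]
  [∞, 0, 1]
  [-3, 17, 0]
D(1):
  [0, 9, 12]
  [∞, 0, 1]
  [-3, 6, 0]
D(2):
  [0, 9, 10]
  [∞, 0, 1]
  [-3, 6, 0]
D(3):
  [0, 9, 10]
  [-2, 0, 1]
  [-3, 6, 0]
Key observation: every diagonal entry stays at the unit through all rounds, so no improving cycle exists.
Answer: CONVERGES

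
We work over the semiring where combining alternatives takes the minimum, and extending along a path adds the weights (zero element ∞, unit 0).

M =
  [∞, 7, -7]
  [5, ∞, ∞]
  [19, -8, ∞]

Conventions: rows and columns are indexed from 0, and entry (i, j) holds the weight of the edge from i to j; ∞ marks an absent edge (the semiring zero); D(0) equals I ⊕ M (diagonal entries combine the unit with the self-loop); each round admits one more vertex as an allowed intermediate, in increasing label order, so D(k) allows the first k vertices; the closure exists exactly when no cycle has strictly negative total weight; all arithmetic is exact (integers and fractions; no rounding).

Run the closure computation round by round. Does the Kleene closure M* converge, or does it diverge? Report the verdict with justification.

D(0):
  [0, 7, -7]
  [5, 0, ∞]
  [19, -8, 0]
D(1):
  [0, 7, -7]
  [5, 0, -2]
  [19, -8, 0]
Detection: at round 2, diagonal entry (2, 2) turns strictly negative.
Key observation: the cycle 2->1->0->2 has total weight (-8) + 5 + (-7), which is strictly negative.
Answer: DIVERGES — negative cycle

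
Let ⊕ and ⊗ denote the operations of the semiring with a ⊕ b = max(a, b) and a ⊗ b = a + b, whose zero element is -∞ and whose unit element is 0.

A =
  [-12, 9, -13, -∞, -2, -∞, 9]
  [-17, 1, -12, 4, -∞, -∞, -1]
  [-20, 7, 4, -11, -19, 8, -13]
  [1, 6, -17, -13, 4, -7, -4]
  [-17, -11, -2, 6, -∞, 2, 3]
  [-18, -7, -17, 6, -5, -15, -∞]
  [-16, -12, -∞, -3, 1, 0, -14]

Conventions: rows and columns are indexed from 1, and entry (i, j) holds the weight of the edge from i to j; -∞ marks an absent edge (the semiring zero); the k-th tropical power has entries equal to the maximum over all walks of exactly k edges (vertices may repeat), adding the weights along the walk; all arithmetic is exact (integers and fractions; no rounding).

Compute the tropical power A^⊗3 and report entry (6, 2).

A^⊗2:
  [-7, 10, -3, 13, 10, 9, 8]
  [5, 10, -8, 5, 8, -1, 0]
  [-10, 11, 8, 14, 3, 12, 6]
  [-11, 10, 2, 10, -1, 6, 10]
  [7, 12, 2, 8, 10, 6, 2]
  [7, 12, -7, 1, 10, -1, 2]
  [-2, 3, -1, 7, 1, 3, 4]
A^⊗3:
  [14, 19, 8, 16, 17, 12, 13]
  [6, 14, 6, 14, 9, 10, 14]
  [15, 20, 12, 18, 18, 16, 10]
  [11, 16, 6, 14, 14, 10, 9]
  [9, 16, 8, 16, 12, 12, 16]
  [2, 16, 8, 16, 5, 12, 16]
  [8, 13, 3, 9, 11, 7, 7]
Key observation: the optimum is the walk 6->4->1->2, with weight 6 + 1 + 9 = 16.
Optimal value attained by: walk 6->4->1->2.
Answer: (A^⊗3)[6][2] = 16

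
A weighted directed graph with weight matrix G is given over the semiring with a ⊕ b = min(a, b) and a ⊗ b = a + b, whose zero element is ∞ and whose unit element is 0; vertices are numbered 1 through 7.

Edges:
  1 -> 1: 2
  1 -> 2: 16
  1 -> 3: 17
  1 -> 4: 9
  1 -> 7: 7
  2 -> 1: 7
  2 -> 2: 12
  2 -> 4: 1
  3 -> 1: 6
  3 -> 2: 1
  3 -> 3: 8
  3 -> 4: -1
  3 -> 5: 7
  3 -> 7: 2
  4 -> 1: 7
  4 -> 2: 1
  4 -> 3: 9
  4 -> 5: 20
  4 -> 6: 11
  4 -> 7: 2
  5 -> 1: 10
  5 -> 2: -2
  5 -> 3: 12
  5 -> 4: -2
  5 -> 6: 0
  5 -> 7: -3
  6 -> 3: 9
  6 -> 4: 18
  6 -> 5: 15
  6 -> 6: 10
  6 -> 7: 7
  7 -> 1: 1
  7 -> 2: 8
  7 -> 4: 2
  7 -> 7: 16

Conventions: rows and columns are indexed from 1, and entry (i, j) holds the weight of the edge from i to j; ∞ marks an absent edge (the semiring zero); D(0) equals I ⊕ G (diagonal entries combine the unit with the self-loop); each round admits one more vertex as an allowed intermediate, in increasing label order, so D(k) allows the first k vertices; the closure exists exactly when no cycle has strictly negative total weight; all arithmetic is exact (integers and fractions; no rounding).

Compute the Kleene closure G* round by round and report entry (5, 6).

D(0):
  [0, 16, 17, 9, ∞, ∞, 7]
  [7, 0, ∞, 1, ∞, ∞, ∞]
  [6, 1, 0, -1, 7, ∞, 2]
  [7, 1, 9, 0, 20, 11, 2]
  [10, -2, 12, -2, 0, 0, -3]
  [∞, ∞, 9, 18, 15, 0, 7]
  [1, 8, ∞, 2, ∞, ∞, 0]
D(1):
  [0, 16, 17, 9, ∞, ∞, 7]
  [7, 0, 24, 1, ∞, ∞, 14]
  [6, 1, 0, -1, 7, ∞, 2]
  [7, 1, 9, 0, 20, 11, 2]
  [10, -2, 12, -2, 0, 0, -3]
  [∞, ∞, 9, 18, 15, 0, 7]
  [1, 8, 18, 2, ∞, ∞, 0]
D(2):
  [0, 16, 17, 9, ∞, ∞, 7]
  [7, 0, 24, 1, ∞, ∞, 14]
  [6, 1, 0, -1, 7, ∞, 2]
  [7, 1, 9, 0, 20, 11, 2]
  [5, -2, 12, -2, 0, 0, -3]
  [∞, ∞, 9, 18, 15, 0, 7]
  [1, 8, 18, 2, ∞, ∞, 0]
D(3):
  [0, 16, 17, 9, 24, ∞, 7]
  [7, 0, 24, 1, 31, ∞, 14]
  [6, 1, 0, -1, 7, ∞, 2]
  [7, 1, 9, 0, 16, 11, 2]
  [5, -2, 12, -2, 0, 0, -3]
  [15, 10, 9, 8, 15, 0, 7]
  [1, 8, 18, 2, 25, ∞, 0]
D(4):
  [0, 10, 17, 9, 24, 20, 7]
  [7, 0, 10, 1, 17, 12, 3]
  [6, 0, 0, -1, 7, 10, 1]
  [7, 1, 9, 0, 16, 11, 2]
  [5, -2, 7, -2, 0, 0, -3]
  [15, 9, 9, 8, 15, 0, 7]
  [1, 3, 11, 2, 18, 13, 0]
D(5):
  [0, 10, 17, 9, 24, 20, 7]
  [7, 0, 10, 1, 17, 12, 3]
  [6, 0, 0, -1, 7, 7, 1]
  [7, 1, 9, 0, 16, 11, 2]
  [5, -2, 7, -2, 0, 0, -3]
  [15, 9, 9, 8, 15, 0, 7]
  [1, 3, 11, 2, 18, 13, 0]
D(6):
  [0, 10, 17, 9, 24, 20, 7]
  [7, 0, 10, 1, 17, 12, 3]
  [6, 0, 0, -1, 7, 7, 1]
  [7, 1, 9, 0, 16, 11, 2]
  [5, -2, 7, -2, 0, 0, -3]
  [15, 9, 9, 8, 15, 0, 7]
  [1, 3, 11, 2, 18, 13, 0]
D(7):
  [0, 10, 17, 9, 24, 20, 7]
  [4, 0, 10, 1, 17, 12, 3]
  [2, 0, 0, -1, 7, 7, 1]
  [3, 1, 9, 0, 16, 11, 2]
  [-2, -2, 7, -2, 0, 0, -3]
  [8, 9, 9, 8, 15, 0, 7]
  [1, 3, 11, 2, 18, 13, 0]
Answer: G*[5][6] = 0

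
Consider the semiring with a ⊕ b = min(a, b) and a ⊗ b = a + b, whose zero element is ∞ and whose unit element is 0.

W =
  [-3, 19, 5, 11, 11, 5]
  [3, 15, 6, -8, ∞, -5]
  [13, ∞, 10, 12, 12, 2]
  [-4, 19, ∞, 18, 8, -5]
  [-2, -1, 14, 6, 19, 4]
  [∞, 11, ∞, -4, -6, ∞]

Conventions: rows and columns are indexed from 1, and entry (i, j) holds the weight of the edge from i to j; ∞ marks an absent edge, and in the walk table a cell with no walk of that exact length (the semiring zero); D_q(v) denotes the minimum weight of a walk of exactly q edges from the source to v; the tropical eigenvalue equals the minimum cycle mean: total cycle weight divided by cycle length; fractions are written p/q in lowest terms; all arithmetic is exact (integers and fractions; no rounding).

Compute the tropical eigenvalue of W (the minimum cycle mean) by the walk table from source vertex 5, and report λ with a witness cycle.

q=0: [∞, ∞, ∞, ∞, 0, ∞]
q=1: [-2, -1, 14, 6, 19, 4]
q=2: [-5, 14, 3, -9, -2, -6]
q=3: [-13, -3, 0, -10, -12, -14]
q=4: [-16, -13, -8, -18, -20, -15]
q=5: [-22, -21, -11, -21, -21, -23]
q=6: [-25, -22, -17, -29, -29, -26]
Optimal cycle mean attained by: cycle 2->4->6->5->2, total (-8) + (-5) + (-6) + (-1), length 4.
Answer: λ = -5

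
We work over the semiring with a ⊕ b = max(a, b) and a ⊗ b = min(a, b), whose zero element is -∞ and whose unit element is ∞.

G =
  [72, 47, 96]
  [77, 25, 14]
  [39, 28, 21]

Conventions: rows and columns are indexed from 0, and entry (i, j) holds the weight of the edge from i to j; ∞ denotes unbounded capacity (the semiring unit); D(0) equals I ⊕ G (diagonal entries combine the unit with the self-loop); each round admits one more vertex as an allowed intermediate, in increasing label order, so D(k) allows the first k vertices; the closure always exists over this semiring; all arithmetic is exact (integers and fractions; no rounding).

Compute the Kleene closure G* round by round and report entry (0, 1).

D(0):
  [∞, 47, 96]
  [77, ∞, 14]
  [39, 28, ∞]
D(1):
  [∞, 47, 96]
  [77, ∞, 77]
  [39, 39, ∞]
D(2):
  [∞, 47, 96]
  [77, ∞, 77]
  [39, 39, ∞]
D(3):
  [∞, 47, 96]
  [77, ∞, 77]
  [39, 39, ∞]
Answer: G*[0][1] = 47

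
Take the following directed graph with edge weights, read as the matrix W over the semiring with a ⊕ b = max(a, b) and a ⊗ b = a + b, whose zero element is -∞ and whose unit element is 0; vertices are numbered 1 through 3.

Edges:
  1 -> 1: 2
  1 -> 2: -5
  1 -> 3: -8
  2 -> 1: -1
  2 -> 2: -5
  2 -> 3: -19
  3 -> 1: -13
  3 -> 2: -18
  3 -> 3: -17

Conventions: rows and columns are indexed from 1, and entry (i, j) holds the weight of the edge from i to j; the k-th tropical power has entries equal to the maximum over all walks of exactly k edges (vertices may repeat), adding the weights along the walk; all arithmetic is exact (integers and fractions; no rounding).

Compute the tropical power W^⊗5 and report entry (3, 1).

W^⊗2:
  [4, -3, -6]
  [1, -6, -9]
  [-11, -18, -21]
W^⊗3:
  [6, -1, -4]
  [3, -4, -7]
  [-9, -16, -19]
W^⊗4:
  [8, 1, -2]
  [5, -2, -5]
  [-7, -14, -17]
W^⊗5:
  [10, 3, 0]
  [7, 0, -3]
  [-5, -12, -15]
Key observation: the optimum is the walk 3->1->1->1->1->1, with weight (-13) + 2 + 2 + 2 + 2 = -5.
Optimal value attained by: walk 3->1->1->1->1->1.
Answer: (W^⊗5)[3][1] = -5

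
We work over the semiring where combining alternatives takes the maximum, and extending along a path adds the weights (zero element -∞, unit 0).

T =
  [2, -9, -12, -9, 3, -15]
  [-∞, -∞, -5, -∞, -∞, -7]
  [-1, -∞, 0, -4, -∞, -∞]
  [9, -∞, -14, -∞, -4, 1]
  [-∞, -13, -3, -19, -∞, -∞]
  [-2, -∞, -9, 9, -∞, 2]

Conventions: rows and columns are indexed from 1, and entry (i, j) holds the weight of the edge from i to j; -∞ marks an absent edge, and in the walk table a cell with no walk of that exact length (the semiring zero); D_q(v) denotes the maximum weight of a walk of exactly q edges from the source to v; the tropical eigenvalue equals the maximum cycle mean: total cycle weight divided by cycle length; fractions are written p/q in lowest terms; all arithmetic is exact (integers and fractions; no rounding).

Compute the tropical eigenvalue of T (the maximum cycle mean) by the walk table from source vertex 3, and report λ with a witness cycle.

q=0: [-∞, -∞, 0, -∞, -∞, -∞]
q=1: [-1, -∞, 0, -4, -∞, -∞]
q=2: [5, -10, 0, -4, 2, -3]
q=3: [7, -4, 0, 6, 8, -1]
q=4: [15, -2, 5, 8, 10, 7]
q=5: [17, 6, 7, 16, 18, 9]
q=6: [25, 8, 15, 18, 20, 17]
Optimal cycle mean attained by: cycle 4->6->4, total 1 + 9, length 2.
Answer: λ = 5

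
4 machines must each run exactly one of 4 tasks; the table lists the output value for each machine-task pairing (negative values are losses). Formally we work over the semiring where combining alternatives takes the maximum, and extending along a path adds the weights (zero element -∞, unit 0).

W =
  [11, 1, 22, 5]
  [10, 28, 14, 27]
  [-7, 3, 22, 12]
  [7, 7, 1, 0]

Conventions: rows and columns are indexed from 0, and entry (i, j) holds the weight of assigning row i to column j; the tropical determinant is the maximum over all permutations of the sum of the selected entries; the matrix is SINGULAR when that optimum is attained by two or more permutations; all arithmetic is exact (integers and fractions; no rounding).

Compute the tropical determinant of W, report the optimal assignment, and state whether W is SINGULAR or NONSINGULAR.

σ = (0, 1, 2, 3): 11 + 28 + 22 + 0 = 61
σ = (0, 1, 3, 2): 11 + 28 + 12 + 1 = 52
σ = (0, 2, 1, 3): 11 + 14 + 3 + 0 = 28
σ = (0, 2, 3, 1): 11 + 14 + 12 + 7 = 44
σ = (0, 3, 1, 2): 11 + 27 + 3 + 1 = 42
σ = (0, 3, 2, 1): 11 + 27 + 22 + 7 = 67
σ = (1, 0, 2, 3): 1 + 10 + 22 + 0 = 33
σ = (1, 0, 3, 2): 1 + 10 + 12 + 1 = 24
σ = (1, 2, 0, 3): 1 + 14 + (-7) + 0 = 8
σ = (1, 2, 3, 0): 1 + 14 + 12 + 7 = 34
σ = (1, 3, 0, 2): 1 + 27 + (-7) + 1 = 22
σ = (1, 3, 2, 0): 1 + 27 + 22 + 7 = 57
σ = (2, 0, 1, 3): 22 + 10 + 3 + 0 = 35
σ = (2, 0, 3, 1): 22 + 10 + 12 + 7 = 51
σ = (2, 1, 0, 3): 22 + 28 + (-7) + 0 = 43
σ = (2, 1, 3, 0): 22 + 28 + 12 + 7 = 69
σ = (2, 3, 0, 1): 22 + 27 + (-7) + 7 = 49
σ = (2, 3, 1, 0): 22 + 27 + 3 + 7 = 59
σ = (3, 0, 1, 2): 5 + 10 + 3 + 1 = 19
σ = (3, 0, 2, 1): 5 + 10 + 22 + 7 = 44
σ = (3, 1, 0, 2): 5 + 28 + (-7) + 1 = 27
σ = (3, 1, 2, 0): 5 + 28 + 22 + 7 = 62
σ = (3, 2, 0, 1): 5 + 14 + (-7) + 7 = 19
σ = (3, 2, 1, 0): 5 + 14 + 3 + 7 = 29
Optimal value attained by: σ = (2, 1, 3, 0).
Answer: det⊕(W) = 69; verdict: NONSINGULAR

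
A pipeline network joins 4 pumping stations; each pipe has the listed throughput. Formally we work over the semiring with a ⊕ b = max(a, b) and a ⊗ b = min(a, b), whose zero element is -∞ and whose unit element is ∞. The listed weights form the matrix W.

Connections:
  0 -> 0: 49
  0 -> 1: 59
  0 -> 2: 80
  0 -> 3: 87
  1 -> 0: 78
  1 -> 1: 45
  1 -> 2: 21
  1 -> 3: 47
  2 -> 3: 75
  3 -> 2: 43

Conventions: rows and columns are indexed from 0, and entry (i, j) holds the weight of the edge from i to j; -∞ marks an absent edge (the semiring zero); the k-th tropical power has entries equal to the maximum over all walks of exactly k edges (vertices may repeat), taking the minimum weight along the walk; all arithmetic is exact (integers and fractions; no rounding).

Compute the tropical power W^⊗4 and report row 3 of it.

W^⊗2:
  [59, 49, 49, 75]
  [49, 59, 78, 78]
  [-∞, -∞, 43, -∞]
  [-∞, -∞, -∞, 43]
W^⊗3:
  [49, 59, 59, 59]
  [59, 49, 49, 75]
  [-∞, -∞, -∞, 43]
  [-∞, -∞, 43, -∞]
W^⊗4:
  [59, 49, 49, 59]
  [49, 59, 59, 59]
  [-∞, -∞, 43, -∞]
  [-∞, -∞, -∞, 43]
Answer: row 3 of W^⊗4 = [-∞, -∞, -∞, 43]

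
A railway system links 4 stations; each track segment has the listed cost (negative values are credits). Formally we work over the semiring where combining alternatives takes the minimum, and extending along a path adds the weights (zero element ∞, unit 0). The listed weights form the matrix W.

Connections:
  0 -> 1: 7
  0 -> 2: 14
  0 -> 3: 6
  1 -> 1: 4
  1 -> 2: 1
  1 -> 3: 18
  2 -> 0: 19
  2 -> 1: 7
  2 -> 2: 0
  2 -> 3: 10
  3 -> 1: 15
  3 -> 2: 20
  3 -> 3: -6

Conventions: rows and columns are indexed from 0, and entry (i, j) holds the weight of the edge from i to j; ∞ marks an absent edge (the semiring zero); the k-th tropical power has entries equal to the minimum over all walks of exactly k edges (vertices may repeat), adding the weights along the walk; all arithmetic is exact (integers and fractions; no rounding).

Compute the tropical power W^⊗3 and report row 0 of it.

W^⊗2:
  [33, 11, 8, 0]
  [20, 8, 1, 11]
  [19, 7, 0, 4]
  [39, 9, 14, -12]
W^⊗3:
  [27, 15, 8, -6]
  [20, 8, 1, 5]
  [19, 7, 0, -2]
  [33, 3, 8, -18]
Answer: row 0 of W^⊗3 = [27, 15, 8, -6]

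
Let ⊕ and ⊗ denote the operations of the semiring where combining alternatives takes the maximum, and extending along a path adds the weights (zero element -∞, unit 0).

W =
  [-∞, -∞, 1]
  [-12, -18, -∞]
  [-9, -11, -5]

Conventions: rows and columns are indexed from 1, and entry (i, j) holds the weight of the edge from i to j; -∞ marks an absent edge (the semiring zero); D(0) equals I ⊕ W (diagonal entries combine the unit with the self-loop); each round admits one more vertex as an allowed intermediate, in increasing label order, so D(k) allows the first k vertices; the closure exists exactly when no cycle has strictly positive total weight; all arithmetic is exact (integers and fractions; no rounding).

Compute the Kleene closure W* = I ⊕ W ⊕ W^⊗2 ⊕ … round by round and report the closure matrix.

D(0):
  [0, -∞, 1]
  [-12, 0, -∞]
  [-9, -11, 0]
D(1):
  [0, -∞, 1]
  [-12, 0, -11]
  [-9, -11, 0]
D(2):
  [0, -∞, 1]
  [-12, 0, -11]
  [-9, -11, 0]
D(3):
  [0, -10, 1]
  [-12, 0, -11]
  [-9, -11, 0]
Answer: W* = [[0, -10, 1], [-12, 0, -11], [-9, -11, 0]]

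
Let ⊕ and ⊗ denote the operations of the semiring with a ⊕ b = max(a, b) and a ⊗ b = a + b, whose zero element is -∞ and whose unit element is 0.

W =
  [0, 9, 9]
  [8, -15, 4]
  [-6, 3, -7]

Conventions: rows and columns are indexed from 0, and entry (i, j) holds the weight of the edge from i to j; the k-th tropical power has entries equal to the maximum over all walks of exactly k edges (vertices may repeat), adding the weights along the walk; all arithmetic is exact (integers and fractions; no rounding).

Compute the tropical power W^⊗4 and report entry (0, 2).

W^⊗2:
  [17, 12, 13]
  [8, 17, 17]
  [11, 3, 7]
W^⊗3:
  [20, 26, 26]
  [25, 20, 21]
  [11, 20, 20]
W^⊗4:
  [34, 29, 30]
  [28, 34, 34]
  [28, 23, 24]
Key observation: the optimum is the walk 0->1->0->1->2, with weight 9 + 8 + 9 + 4 = 30.
Optimal value attained by: walk 0->1->0->1->2.
Answer: (W^⊗4)[0][2] = 30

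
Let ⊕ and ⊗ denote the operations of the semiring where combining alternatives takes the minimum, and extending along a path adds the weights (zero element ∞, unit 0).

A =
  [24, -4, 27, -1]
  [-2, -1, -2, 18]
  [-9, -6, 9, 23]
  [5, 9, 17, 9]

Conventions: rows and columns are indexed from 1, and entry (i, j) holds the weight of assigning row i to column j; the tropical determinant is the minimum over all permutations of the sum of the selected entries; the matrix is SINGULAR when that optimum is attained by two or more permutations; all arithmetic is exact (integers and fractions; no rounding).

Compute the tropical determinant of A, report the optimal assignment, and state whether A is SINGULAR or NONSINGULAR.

σ = (1, 2, 3, 4): 24 + (-1) + 9 + 9 = 41
σ = (1, 2, 4, 3): 24 + (-1) + 23 + 17 = 63
σ = (1, 3, 2, 4): 24 + (-2) + (-6) + 9 = 25
σ = (1, 3, 4, 2): 24 + (-2) + 23 + 9 = 54
σ = (1, 4, 2, 3): 24 + 18 + (-6) + 17 = 53
σ = (1, 4, 3, 2): 24 + 18 + 9 + 9 = 60
σ = (2, 1, 3, 4): (-4) + (-2) + 9 + 9 = 12
σ = (2, 1, 4, 3): (-4) + (-2) + 23 + 17 = 34
σ = (2, 3, 1, 4): (-4) + (-2) + (-9) + 9 = -6
σ = (2, 3, 4, 1): (-4) + (-2) + 23 + 5 = 22
σ = (2, 4, 1, 3): (-4) + 18 + (-9) + 17 = 22
σ = (2, 4, 3, 1): (-4) + 18 + 9 + 5 = 28
σ = (3, 1, 2, 4): 27 + (-2) + (-6) + 9 = 28
σ = (3, 1, 4, 2): 27 + (-2) + 23 + 9 = 57
σ = (3, 2, 1, 4): 27 + (-1) + (-9) + 9 = 26
σ = (3, 2, 4, 1): 27 + (-1) + 23 + 5 = 54
σ = (3, 4, 1, 2): 27 + 18 + (-9) + 9 = 45
σ = (3, 4, 2, 1): 27 + 18 + (-6) + 5 = 44
σ = (4, 1, 2, 3): (-1) + (-2) + (-6) + 17 = 8
σ = (4, 1, 3, 2): (-1) + (-2) + 9 + 9 = 15
σ = (4, 2, 1, 3): (-1) + (-1) + (-9) + 17 = 6
σ = (4, 2, 3, 1): (-1) + (-1) + 9 + 5 = 12
σ = (4, 3, 1, 2): (-1) + (-2) + (-9) + 9 = -3
σ = (4, 3, 2, 1): (-1) + (-2) + (-6) + 5 = -4
Optimal value attained by: σ = (2, 3, 1, 4).
Answer: det⊕(A) = -6; verdict: NONSINGULAR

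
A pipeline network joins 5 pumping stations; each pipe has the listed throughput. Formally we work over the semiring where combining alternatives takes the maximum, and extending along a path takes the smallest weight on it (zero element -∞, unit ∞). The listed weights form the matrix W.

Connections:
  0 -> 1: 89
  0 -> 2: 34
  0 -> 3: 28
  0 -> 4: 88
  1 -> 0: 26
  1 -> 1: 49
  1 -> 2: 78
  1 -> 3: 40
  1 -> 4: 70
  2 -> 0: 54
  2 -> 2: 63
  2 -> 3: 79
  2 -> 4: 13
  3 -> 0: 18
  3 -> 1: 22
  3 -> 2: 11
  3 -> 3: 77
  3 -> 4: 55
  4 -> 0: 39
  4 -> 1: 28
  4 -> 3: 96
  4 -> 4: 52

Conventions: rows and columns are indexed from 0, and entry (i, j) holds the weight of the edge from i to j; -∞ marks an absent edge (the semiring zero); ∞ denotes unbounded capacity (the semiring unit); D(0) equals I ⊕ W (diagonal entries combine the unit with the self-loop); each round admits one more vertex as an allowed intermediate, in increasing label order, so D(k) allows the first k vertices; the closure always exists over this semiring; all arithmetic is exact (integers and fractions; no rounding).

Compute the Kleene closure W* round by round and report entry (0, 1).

D(0):
  [∞, 89, 34, 28, 88]
  [26, ∞, 78, 40, 70]
  [54, -∞, ∞, 79, 13]
  [18, 22, 11, ∞, 55]
  [39, 28, -∞, 96, ∞]
D(1):
  [∞, 89, 34, 28, 88]
  [26, ∞, 78, 40, 70]
  [54, 54, ∞, 79, 54]
  [18, 22, 18, ∞, 55]
  [39, 39, 34, 96, ∞]
D(2):
  [∞, 89, 78, 40, 88]
  [26, ∞, 78, 40, 70]
  [54, 54, ∞, 79, 54]
  [22, 22, 22, ∞, 55]
  [39, 39, 39, 96, ∞]
D(3):
  [∞, 89, 78, 78, 88]
  [54, ∞, 78, 78, 70]
  [54, 54, ∞, 79, 54]
  [22, 22, 22, ∞, 55]
  [39, 39, 39, 96, ∞]
D(4):
  [∞, 89, 78, 78, 88]
  [54, ∞, 78, 78, 70]
  [54, 54, ∞, 79, 55]
  [22, 22, 22, ∞, 55]
  [39, 39, 39, 96, ∞]
D(5):
  [∞, 89, 78, 88, 88]
  [54, ∞, 78, 78, 70]
  [54, 54, ∞, 79, 55]
  [39, 39, 39, ∞, 55]
  [39, 39, 39, 96, ∞]
Answer: W*[0][1] = 89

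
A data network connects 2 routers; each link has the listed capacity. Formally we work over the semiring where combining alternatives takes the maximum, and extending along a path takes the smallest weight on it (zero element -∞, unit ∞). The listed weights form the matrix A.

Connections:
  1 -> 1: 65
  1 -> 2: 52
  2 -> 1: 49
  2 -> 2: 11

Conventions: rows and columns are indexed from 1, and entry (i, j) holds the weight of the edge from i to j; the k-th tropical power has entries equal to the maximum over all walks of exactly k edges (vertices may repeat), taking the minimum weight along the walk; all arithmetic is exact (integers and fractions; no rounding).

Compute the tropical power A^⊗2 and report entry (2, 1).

A^⊗2:
  [65, 52]
  [49, 49]
Key observation: the optimum is the walk 2->1->1, with weight 49 min 65 = 49.
Optimal value attained by: walk 2->1->1.
Answer: (A^⊗2)[2][1] = 49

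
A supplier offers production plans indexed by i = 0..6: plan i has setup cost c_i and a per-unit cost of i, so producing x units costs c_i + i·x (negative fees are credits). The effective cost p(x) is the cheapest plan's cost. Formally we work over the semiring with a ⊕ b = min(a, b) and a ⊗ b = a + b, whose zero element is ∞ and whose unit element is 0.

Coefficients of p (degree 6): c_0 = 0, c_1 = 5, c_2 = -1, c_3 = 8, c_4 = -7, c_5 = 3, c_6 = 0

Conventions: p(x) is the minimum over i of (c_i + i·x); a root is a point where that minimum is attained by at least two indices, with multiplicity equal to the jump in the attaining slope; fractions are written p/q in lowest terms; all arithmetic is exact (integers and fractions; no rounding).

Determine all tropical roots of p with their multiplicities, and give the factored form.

hull edge (i=0, c=0) to (i=4, c=-7): slope -7/4, span 4
hull edge (i=4, c=-7) to (i=6, c=0): slope 7/2, span 2
Factored form: p(x) = 0 ⊗ (x ⊕ (-7/2)) ⊗ (x ⊕ (-7/2)) ⊗ (x ⊕ 7/4) ⊗ (x ⊕ 7/4) ⊗ (x ⊕ 7/4) ⊗ (x ⊕ 7/4)
Answer: roots = -7/2 (mult 2), 7/4 (mult 4)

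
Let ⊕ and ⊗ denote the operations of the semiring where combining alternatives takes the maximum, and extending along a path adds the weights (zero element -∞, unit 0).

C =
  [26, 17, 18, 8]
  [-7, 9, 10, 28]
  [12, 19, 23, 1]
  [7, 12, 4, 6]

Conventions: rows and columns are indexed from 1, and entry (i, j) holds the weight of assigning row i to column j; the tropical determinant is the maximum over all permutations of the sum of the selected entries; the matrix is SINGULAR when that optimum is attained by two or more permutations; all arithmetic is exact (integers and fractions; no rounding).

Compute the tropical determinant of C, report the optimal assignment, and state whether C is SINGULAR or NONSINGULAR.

σ = (1, 2, 3, 4): 26 + 9 + 23 + 6 = 64
σ = (1, 2, 4, 3): 26 + 9 + 1 + 4 = 40
σ = (1, 3, 2, 4): 26 + 10 + 19 + 6 = 61
σ = (1, 3, 4, 2): 26 + 10 + 1 + 12 = 49
σ = (1, 4, 2, 3): 26 + 28 + 19 + 4 = 77
σ = (1, 4, 3, 2): 26 + 28 + 23 + 12 = 89
σ = (2, 1, 3, 4): 17 + (-7) + 23 + 6 = 39
σ = (2, 1, 4, 3): 17 + (-7) + 1 + 4 = 15
σ = (2, 3, 1, 4): 17 + 10 + 12 + 6 = 45
σ = (2, 3, 4, 1): 17 + 10 + 1 + 7 = 35
σ = (2, 4, 1, 3): 17 + 28 + 12 + 4 = 61
σ = (2, 4, 3, 1): 17 + 28 + 23 + 7 = 75
σ = (3, 1, 2, 4): 18 + (-7) + 19 + 6 = 36
σ = (3, 1, 4, 2): 18 + (-7) + 1 + 12 = 24
σ = (3, 2, 1, 4): 18 + 9 + 12 + 6 = 45
σ = (3, 2, 4, 1): 18 + 9 + 1 + 7 = 35
σ = (3, 4, 1, 2): 18 + 28 + 12 + 12 = 70
σ = (3, 4, 2, 1): 18 + 28 + 19 + 7 = 72
σ = (4, 1, 2, 3): 8 + (-7) + 19 + 4 = 24
σ = (4, 1, 3, 2): 8 + (-7) + 23 + 12 = 36
σ = (4, 2, 1, 3): 8 + 9 + 12 + 4 = 33
σ = (4, 2, 3, 1): 8 + 9 + 23 + 7 = 47
σ = (4, 3, 1, 2): 8 + 10 + 12 + 12 = 42
σ = (4, 3, 2, 1): 8 + 10 + 19 + 7 = 44
Optimal value attained by: σ = (1, 4, 3, 2).
Answer: det⊕(C) = 89; verdict: NONSINGULAR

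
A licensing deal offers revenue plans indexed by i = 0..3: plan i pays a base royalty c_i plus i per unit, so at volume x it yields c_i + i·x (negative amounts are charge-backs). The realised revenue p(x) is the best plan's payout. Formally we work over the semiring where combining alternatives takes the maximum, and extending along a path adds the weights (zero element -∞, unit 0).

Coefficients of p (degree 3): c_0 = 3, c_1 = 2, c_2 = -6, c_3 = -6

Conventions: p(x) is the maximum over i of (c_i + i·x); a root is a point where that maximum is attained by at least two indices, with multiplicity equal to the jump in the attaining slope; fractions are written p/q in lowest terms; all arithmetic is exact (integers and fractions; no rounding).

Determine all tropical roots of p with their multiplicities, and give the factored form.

hull edge (i=0, c=3) to (i=1, c=2): slope -1, span 1
hull edge (i=1, c=2) to (i=3, c=-6): slope -4, span 2
Factored form: p(x) = -6 ⊗ (x ⊕ 1) ⊗ (x ⊕ 4) ⊗ (x ⊕ 4)
Answer: roots = 1 (mult 1), 4 (mult 2)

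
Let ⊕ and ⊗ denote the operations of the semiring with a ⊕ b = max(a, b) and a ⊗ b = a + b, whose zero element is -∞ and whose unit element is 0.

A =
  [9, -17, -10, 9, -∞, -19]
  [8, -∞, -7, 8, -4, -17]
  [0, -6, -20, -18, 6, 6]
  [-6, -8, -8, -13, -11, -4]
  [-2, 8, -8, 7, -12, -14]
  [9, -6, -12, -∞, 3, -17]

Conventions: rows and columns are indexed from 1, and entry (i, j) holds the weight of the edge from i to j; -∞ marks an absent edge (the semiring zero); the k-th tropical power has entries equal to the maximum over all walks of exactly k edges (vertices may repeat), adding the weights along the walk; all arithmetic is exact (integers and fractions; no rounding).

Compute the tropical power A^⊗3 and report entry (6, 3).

A^⊗2:
  [18, 1, 1, 18, -2, 5]
  [17, 4, 0, 17, -1, 4]
  [15, 14, -2, 13, 9, -8]
  [5, -3, -15, 3, -1, -2]
  [16, -1, 1, 16, 4, 3]
  [18, 11, -1, 18, -6, -6]
A^⊗3:
  [27, 10, 10, 27, 8, 14]
  [26, 9, 9, 26, 7, 13]
  [24, 17, 7, 24, 10, 9]
  [14, 7, -5, 14, 1, -1]
  [25, 12, 8, 25, 7, 12]
  [27, 10, 10, 27, 7, 14]
Key observation: the optimum is the walk 6->1->4->3, with weight 9 + 9 + (-8) = 10.
Optimal value attained by: walk 6->1->4->3.
Answer: (A^⊗3)[6][3] = 10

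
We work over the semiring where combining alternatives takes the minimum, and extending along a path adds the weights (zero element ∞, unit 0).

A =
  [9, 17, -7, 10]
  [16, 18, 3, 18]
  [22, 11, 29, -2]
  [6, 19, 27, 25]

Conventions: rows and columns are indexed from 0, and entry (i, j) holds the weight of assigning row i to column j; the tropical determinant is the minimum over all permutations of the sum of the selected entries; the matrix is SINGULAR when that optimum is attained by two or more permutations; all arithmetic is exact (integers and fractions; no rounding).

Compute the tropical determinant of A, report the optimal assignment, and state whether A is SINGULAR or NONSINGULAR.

σ = (0, 1, 2, 3): 9 + 18 + 29 + 25 = 81
σ = (0, 1, 3, 2): 9 + 18 + (-2) + 27 = 52
σ = (0, 2, 1, 3): 9 + 3 + 11 + 25 = 48
σ = (0, 2, 3, 1): 9 + 3 + (-2) + 19 = 29
σ = (0, 3, 1, 2): 9 + 18 + 11 + 27 = 65
σ = (0, 3, 2, 1): 9 + 18 + 29 + 19 = 75
σ = (1, 0, 2, 3): 17 + 16 + 29 + 25 = 87
σ = (1, 0, 3, 2): 17 + 16 + (-2) + 27 = 58
σ = (1, 2, 0, 3): 17 + 3 + 22 + 25 = 67
σ = (1, 2, 3, 0): 17 + 3 + (-2) + 6 = 24
σ = (1, 3, 0, 2): 17 + 18 + 22 + 27 = 84
σ = (1, 3, 2, 0): 17 + 18 + 29 + 6 = 70
σ = (2, 0, 1, 3): (-7) + 16 + 11 + 25 = 45
σ = (2, 0, 3, 1): (-7) + 16 + (-2) + 19 = 26
σ = (2, 1, 0, 3): (-7) + 18 + 22 + 25 = 58
σ = (2, 1, 3, 0): (-7) + 18 + (-2) + 6 = 15
σ = (2, 3, 0, 1): (-7) + 18 + 22 + 19 = 52
σ = (2, 3, 1, 0): (-7) + 18 + 11 + 6 = 28
σ = (3, 0, 1, 2): 10 + 16 + 11 + 27 = 64
σ = (3, 0, 2, 1): 10 + 16 + 29 + 19 = 74
σ = (3, 1, 0, 2): 10 + 18 + 22 + 27 = 77
σ = (3, 1, 2, 0): 10 + 18 + 29 + 6 = 63
σ = (3, 2, 0, 1): 10 + 3 + 22 + 19 = 54
σ = (3, 2, 1, 0): 10 + 3 + 11 + 6 = 30
Optimal value attained by: σ = (2, 1, 3, 0).
Answer: det⊕(A) = 15; verdict: NONSINGULAR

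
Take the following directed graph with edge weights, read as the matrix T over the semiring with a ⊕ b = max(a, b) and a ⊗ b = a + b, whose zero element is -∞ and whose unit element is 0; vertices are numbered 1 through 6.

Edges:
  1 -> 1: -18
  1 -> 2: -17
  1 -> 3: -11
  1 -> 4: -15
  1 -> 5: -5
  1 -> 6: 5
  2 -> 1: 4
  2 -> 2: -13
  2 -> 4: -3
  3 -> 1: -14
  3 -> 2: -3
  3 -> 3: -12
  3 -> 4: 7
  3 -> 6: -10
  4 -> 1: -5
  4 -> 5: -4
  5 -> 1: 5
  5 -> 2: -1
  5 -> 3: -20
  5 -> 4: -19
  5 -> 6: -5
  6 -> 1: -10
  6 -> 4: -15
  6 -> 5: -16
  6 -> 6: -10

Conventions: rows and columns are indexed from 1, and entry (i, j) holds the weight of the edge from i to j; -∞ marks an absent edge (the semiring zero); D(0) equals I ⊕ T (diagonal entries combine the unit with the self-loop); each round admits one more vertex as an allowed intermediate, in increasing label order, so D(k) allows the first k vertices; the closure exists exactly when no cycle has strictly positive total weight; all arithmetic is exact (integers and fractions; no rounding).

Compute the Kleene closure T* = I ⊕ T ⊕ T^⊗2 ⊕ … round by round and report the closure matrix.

D(0):
  [0, -17, -11, -15, -5, 5]
  [4, 0, -∞, -3, -∞, -∞]
  [-14, -3, 0, 7, -∞, -10]
  [-5, -∞, -∞, 0, -4, -∞]
  [5, -1, -20, -19, 0, -5]
  [-10, -∞, -∞, -15, -16, 0]
D(1):
  [0, -17, -11, -15, -5, 5]
  [4, 0, -7, -3, -1, 9]
  [-14, -3, 0, 7, -19, -9]
  [-5, -22, -16, 0, -4, 0]
  [5, -1, -6, -10, 0, 10]
  [-10, -27, -21, -15, -15, 0]
D(2):
  [0, -17, -11, -15, -5, 5]
  [4, 0, -7, -3, -1, 9]
  [1, -3, 0, 7, -4, 6]
  [-5, -22, -16, 0, -4, 0]
  [5, -1, -6, -4, 0, 10]
  [-10, -27, -21, -15, -15, 0]
D(3):
  [0, -14, -11, -4, -5, 5]
  [4, 0, -7, 0, -1, 9]
  [1, -3, 0, 7, -4, 6]
  [-5, -19, -16, 0, -4, 0]
  [5, -1, -6, 1, 0, 10]
  [-10, -24, -21, -14, -15, 0]
D(4):
  [0, -14, -11, -4, -5, 5]
  [4, 0, -7, 0, -1, 9]
  [2, -3, 0, 7, 3, 7]
  [-5, -19, -16, 0, -4, 0]
  [5, -1, -6, 1, 0, 10]
  [-10, -24, -21, -14, -15, 0]
D(5):
  [0, -6, -11, -4, -5, 5]
  [4, 0, -7, 0, -1, 9]
  [8, 2, 0, 7, 3, 13]
  [1, -5, -10, 0, -4, 6]
  [5, -1, -6, 1, 0, 10]
  [-10, -16, -21, -14, -15, 0]
D(6):
  [0, -6, -11, -4, -5, 5]
  [4, 0, -7, 0, -1, 9]
  [8, 2, 0, 7, 3, 13]
  [1, -5, -10, 0, -4, 6]
  [5, -1, -6, 1, 0, 10]
  [-10, -16, -21, -14, -15, 0]
Answer: T* = [[0, -6, -11, -4, -5, 5], [4, 0, -7, 0, -1, 9], [8, 2, 0, 7, 3, 13], [1, -5, -10, 0, -4, 6], [5, -1, -6, 1, 0, 10], [-10, -16, -21, -14, -15, 0]]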